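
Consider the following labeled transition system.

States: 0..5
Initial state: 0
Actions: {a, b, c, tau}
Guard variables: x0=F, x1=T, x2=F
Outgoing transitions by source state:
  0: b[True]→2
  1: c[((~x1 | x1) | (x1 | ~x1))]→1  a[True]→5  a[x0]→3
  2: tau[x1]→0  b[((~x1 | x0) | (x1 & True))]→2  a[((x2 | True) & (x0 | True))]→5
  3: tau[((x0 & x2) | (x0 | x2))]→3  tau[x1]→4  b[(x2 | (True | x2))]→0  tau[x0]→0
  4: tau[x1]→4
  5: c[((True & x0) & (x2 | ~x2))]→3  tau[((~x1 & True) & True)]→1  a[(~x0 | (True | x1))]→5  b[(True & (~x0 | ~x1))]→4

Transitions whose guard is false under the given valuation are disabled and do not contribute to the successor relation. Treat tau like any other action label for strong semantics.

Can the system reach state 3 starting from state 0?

Answer: UNREACHABLE

Working:
11 transition(s) survive guard evaluation.
L0 = {0}
L1 = {2}  now seen {0,2}
L2 = {5}  now seen {0,2,5}
L3 = {4}  now seen {0,2,4,5}
Reach set: {0,2,4,5}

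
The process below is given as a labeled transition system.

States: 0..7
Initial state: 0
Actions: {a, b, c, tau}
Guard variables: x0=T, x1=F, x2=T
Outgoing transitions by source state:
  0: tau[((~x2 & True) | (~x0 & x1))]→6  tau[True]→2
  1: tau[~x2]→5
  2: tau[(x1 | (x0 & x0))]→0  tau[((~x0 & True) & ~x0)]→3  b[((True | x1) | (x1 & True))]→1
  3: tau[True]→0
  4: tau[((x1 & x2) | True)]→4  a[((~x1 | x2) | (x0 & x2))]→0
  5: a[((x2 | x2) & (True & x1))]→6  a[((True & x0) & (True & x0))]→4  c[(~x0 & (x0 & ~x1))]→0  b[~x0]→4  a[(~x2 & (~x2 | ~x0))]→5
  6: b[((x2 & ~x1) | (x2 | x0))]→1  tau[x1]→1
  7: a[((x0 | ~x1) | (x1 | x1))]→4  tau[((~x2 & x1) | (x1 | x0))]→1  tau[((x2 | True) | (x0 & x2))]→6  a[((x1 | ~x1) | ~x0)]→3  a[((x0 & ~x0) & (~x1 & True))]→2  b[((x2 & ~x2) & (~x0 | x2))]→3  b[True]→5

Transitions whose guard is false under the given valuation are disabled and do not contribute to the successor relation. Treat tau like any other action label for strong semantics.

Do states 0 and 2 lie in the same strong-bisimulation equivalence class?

Refine partition for ~:
  round 0: {{0,1,2,3,4,5,6,7}}
  round 1: {{0,3},{1},{2},{4},{5},{6},{7}}
  round 2: {{0},{1},{2},{3},{4},{5},{6},{7}}
Fixed point at round 3; 8 class(es).
[0]={0}  [2]={2}

Answer: NOT BISIMILAR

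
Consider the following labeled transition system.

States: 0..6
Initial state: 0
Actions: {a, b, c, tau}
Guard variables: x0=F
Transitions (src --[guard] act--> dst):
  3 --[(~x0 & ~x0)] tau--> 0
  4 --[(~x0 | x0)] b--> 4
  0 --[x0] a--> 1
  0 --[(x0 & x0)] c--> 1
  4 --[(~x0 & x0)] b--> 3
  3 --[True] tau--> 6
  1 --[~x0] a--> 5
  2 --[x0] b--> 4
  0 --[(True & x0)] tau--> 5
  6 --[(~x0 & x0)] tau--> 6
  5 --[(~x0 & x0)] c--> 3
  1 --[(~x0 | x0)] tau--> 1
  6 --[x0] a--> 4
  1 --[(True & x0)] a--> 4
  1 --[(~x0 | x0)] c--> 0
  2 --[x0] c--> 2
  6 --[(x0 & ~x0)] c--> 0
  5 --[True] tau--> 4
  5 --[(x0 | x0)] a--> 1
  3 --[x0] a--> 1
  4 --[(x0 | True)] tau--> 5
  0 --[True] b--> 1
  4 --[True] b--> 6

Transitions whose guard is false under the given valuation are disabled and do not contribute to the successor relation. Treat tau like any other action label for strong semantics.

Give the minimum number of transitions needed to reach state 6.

BFS to 6:
  depth 0: {0}
  depth 1: {1}
  depth 2: {5}
  depth 3: {4}
  depth 4: {6}
depth(6)=4, e.g. b·a·tau·b

Answer: 4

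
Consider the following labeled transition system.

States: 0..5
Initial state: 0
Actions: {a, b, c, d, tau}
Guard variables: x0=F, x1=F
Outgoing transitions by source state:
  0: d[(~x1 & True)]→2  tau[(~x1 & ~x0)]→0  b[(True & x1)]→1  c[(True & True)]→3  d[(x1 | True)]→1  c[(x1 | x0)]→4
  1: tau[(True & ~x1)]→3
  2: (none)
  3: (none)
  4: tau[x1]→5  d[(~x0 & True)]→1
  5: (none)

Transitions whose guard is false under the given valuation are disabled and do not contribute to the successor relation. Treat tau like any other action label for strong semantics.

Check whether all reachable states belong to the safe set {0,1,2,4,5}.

Inv-set: {0,1,2,4,5}
Reachable = {0,1,2,3}
  0: ok
  1: ok
  2: ok
  3: ✗ unsafe
reach 3 via c — violates

Answer: INVARIANT VIOLATED at state 3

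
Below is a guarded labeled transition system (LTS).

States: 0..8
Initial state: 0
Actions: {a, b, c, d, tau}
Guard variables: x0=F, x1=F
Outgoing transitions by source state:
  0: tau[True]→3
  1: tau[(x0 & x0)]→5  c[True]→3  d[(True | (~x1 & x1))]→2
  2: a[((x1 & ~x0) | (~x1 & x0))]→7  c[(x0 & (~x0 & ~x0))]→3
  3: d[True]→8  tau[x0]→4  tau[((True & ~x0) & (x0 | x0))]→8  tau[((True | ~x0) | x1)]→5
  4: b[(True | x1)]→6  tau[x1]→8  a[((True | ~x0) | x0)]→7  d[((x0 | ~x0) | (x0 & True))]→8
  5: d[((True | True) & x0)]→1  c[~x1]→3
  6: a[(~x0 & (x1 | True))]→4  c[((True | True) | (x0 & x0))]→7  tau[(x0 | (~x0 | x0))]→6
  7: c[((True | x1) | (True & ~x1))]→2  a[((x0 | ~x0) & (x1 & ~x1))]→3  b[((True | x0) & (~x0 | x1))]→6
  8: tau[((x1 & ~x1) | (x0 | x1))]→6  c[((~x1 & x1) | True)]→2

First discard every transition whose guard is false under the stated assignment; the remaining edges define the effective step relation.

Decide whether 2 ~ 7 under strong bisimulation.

Answer: NOT BISIMILAR

Trace:
Refine partition for ~:
  round 0: {{0,1,2,3,4,5,6,7,8}}
  round 1: {{0},{1},{2},{3},{4},{5,8},{6},{7}}
  round 2: {{0},{1},{2},{3},{4},{5},{6},{7},{8}}
9 equivalence class(es) (converged in 3)
class of 2: {2}; class of 7: {7}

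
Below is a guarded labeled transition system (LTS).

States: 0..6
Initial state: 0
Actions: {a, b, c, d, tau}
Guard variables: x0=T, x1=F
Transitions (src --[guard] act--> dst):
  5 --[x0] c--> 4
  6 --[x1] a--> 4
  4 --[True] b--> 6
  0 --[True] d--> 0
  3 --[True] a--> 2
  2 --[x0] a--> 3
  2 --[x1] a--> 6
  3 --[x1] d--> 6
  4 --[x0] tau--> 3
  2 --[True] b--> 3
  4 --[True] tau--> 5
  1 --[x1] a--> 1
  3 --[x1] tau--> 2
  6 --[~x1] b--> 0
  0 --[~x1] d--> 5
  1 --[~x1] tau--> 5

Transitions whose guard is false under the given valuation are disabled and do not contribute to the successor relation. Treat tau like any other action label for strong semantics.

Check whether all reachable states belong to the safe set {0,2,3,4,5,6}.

Safe = {0,2,3,4,5,6}
R = {0,2,3,4,5,6}
  0: ✓
  2: ✓
  3: ✓
  4: ✓
  5: ✓
  6: ✓

Answer: INVARIANT HOLDS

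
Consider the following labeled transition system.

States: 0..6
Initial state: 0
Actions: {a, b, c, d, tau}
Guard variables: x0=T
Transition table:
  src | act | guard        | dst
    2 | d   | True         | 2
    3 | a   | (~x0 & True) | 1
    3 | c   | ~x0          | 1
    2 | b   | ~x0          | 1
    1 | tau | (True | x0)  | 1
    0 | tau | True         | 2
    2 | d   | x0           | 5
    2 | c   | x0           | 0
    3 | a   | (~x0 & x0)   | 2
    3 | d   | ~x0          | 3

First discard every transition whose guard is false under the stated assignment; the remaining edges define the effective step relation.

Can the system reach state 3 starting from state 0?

Answer: UNREACHABLE

Analysis:
5 transition(s) survive guard evaluation.
Layer 0: {0}
Layer 1: {2}  now seen {0,2}
Layer 2: {5}  now seen {0,2,5}
Reach set: {0,2,5}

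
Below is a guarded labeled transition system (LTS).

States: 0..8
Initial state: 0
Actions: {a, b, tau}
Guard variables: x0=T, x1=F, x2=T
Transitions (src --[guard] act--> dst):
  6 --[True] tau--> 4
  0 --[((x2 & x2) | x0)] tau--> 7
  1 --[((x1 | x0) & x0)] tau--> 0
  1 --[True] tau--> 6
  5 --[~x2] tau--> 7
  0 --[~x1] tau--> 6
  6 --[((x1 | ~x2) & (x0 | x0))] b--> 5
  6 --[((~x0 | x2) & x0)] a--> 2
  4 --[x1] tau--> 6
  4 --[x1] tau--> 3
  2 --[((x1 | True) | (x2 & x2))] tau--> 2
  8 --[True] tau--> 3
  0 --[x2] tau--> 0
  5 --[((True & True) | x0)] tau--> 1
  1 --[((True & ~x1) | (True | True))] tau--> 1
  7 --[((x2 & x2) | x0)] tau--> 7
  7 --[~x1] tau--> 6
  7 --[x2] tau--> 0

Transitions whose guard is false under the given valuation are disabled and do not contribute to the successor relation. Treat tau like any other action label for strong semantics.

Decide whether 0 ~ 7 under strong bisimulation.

Answer: BISIMILAR

Analysis:
Compute ~ classes (split until stable):
  P[0] = {{0,1,2,3,4,5,6,7,8}}
  P[1] = {{0,1,2,5,7,8},{3,4},{6}}
  P[2] = {{0,1,7},{2,5},{3,4},{6},{8}}
  P[3] = {{0,1,7},{2},{3,4},{5},{6},{8}}
stable after 4 split(s): 6 block(s)
class of 0: {0,1,7}; class of 7: {0,1,7}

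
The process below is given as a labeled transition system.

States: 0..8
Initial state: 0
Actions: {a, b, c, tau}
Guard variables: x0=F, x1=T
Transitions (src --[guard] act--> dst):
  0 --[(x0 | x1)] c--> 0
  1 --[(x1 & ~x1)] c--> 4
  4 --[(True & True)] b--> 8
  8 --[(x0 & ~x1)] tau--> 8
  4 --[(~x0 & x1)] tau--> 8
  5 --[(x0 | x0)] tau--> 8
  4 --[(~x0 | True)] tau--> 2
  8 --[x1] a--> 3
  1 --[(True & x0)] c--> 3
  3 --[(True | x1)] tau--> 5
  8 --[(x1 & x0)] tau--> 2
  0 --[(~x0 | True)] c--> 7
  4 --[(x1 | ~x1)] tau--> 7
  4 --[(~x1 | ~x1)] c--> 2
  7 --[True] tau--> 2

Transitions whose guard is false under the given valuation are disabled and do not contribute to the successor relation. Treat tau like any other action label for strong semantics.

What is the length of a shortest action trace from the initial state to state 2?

Answer: 2

Trace:
Breadth-first toward 2:
  L0 = {0}
  L1 = {7}
  L2 = {2}
depth(2)=2, e.g. c·tau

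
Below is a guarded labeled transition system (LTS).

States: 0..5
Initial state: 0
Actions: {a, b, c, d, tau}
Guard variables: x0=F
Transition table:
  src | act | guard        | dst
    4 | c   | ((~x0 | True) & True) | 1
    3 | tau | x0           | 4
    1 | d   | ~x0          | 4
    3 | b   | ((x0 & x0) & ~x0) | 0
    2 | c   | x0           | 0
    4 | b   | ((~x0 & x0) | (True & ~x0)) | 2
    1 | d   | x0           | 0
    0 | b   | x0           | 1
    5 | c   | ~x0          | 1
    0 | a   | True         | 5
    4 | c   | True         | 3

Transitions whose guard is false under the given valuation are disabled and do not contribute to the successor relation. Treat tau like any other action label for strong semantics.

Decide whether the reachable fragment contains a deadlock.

Reach set: {0,1,2,3,4,5}
  0: a→5  [deg 1]
  1: d→4  [deg 1]
  2: ∅  [STUCK]
  3: ∅  [STUCK]
  4: b→2  c→1  c→3  [deg 3]
  5: c→1  [deg 1]
trace reaching 2: a·c·d·b

Answer: DEADLOCK at state 2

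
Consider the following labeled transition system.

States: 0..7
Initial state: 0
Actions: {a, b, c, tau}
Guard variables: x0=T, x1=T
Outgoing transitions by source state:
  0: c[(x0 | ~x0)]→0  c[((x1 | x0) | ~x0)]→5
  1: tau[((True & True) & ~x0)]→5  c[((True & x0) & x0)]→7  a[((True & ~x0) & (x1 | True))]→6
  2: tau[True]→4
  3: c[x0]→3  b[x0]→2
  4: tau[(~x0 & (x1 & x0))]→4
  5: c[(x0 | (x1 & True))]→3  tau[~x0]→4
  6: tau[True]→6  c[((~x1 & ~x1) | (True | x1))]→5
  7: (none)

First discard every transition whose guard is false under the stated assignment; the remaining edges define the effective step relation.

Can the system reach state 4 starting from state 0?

9 transition(s) survive guard evaluation.
Layer 0: {0}
Layer 1: {5}  now seen {0,5}
Layer 2: {3}  now seen {0,3,5}
Layer 3: {2}  now seen {0,2,3,5}
Layer 4: {4}  now seen {0,2,3,4,5}
Reachable = {0,2,3,4,5}
witness 4: c·c·b·tau

Answer: REACHABLE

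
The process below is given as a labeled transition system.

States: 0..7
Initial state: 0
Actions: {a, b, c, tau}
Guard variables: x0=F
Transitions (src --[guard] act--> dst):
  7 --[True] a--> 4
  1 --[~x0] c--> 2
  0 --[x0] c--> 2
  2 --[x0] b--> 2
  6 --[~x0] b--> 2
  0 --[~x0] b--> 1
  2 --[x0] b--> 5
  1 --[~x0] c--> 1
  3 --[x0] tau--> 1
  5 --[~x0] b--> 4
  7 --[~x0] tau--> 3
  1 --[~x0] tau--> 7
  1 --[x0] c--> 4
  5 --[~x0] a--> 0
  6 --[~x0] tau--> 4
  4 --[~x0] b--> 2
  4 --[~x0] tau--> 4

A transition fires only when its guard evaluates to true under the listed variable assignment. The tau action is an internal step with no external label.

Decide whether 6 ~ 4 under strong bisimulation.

Answer: BISIMILAR

Trace:
Refine partition for ~:
  P[0] = {{0,1,2,3,4,5,6,7}}
  P[1] = {{0},{1},{2,3},{4,6},{5},{7}}
stable after 2 split(s): 6 block(s)
class of 6: {4,6}; class of 4: {4,6}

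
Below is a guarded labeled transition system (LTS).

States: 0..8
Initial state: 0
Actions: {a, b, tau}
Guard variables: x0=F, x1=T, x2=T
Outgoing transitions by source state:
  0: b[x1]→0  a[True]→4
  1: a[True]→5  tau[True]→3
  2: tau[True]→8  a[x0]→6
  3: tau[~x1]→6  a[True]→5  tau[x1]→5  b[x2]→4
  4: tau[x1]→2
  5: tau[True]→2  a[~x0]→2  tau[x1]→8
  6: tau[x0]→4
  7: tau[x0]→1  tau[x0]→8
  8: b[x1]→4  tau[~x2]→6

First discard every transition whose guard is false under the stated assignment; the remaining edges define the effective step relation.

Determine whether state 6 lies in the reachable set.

Answer: UNREACHABLE

Trace:
13 transition(s) survive guard evaluation.
Layer 0: {0}
Layer 1: {4}  total {0,4}
Layer 2: {2}  total {0,2,4}
Layer 3: {8}  total {0,2,4,8}
Reach set: {0,2,4,8}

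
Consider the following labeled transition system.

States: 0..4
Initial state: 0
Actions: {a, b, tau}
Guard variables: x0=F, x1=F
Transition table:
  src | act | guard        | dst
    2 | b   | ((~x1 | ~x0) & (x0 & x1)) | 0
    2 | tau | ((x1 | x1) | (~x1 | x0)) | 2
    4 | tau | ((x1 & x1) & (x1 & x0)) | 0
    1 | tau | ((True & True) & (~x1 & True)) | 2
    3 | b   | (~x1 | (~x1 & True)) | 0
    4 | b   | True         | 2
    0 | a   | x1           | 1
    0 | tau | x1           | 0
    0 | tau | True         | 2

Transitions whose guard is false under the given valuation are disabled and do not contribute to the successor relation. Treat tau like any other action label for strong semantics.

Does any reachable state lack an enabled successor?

Reach set: {0,2}
  0: tau→2  [1 out]
  2: tau→2  [1 out]

Answer: DEADLOCK-FREE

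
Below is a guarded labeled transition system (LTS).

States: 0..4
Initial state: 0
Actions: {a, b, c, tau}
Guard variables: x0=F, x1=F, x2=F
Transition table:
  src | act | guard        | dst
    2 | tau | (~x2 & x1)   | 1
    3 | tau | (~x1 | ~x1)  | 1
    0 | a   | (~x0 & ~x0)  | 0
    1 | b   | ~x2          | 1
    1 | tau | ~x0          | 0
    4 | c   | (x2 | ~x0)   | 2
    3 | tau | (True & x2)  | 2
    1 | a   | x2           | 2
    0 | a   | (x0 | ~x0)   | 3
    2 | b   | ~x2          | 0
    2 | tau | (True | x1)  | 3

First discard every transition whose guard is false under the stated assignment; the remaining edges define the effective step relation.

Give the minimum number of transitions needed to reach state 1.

Breadth-first toward 1:
  depth 0: {0}
  depth 1: {3}
  depth 2: {1}
1 enters at depth 2; path a·tau

Answer: 2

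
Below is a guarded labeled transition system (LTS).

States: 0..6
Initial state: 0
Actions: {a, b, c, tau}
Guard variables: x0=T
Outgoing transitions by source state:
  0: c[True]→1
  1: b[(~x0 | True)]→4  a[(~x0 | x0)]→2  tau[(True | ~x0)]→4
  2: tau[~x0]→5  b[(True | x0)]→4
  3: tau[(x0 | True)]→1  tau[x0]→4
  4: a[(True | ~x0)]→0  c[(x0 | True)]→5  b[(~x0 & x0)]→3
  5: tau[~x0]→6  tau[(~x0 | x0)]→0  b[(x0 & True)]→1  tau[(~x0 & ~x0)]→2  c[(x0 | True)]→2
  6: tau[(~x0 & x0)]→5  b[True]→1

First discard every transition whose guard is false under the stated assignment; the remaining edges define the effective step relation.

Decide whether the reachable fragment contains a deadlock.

Reach set: {0,1,2,4,5}
  0: c→1  [deg 1]
  1: a→2  b→4  tau→4  [deg 3]
  2: b→4  [deg 1]
  4: a→0  c→5  [deg 2]
  5: b→1  c→2  tau→0  [deg 3]

Answer: DEADLOCK-FREE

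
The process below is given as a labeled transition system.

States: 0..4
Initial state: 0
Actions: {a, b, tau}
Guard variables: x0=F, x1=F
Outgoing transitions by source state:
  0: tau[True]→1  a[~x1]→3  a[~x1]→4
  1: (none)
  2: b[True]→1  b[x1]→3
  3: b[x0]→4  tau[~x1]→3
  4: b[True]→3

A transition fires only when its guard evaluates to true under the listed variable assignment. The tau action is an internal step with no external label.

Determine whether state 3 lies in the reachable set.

6 transition(s) survive guard evaluation.
Layer 0: {0}
Layer 1: {1,3,4}  total {0,1,3,4}
R = {0,1,3,4}
trace reaching 3: a

Answer: REACHABLE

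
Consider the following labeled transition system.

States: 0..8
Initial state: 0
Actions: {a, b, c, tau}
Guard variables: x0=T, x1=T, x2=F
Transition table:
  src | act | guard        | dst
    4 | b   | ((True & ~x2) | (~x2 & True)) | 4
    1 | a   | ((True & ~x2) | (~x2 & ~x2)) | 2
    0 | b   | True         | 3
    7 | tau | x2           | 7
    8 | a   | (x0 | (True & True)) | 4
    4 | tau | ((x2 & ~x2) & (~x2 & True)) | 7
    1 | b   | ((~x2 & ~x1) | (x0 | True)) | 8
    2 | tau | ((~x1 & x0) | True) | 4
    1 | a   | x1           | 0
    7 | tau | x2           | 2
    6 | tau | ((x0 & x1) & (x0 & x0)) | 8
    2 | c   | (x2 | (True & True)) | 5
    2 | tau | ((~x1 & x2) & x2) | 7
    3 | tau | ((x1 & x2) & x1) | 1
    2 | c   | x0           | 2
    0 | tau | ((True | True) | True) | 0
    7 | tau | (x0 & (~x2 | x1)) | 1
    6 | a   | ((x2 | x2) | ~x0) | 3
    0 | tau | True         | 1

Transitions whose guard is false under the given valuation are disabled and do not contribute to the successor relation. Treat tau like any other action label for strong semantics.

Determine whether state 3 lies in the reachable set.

Guard filter leaves 13 enabled edge(s).
depth 0: {0}
depth 1: {1,3}  cumulative {0,1,3}
depth 2: {2,8}  cumulative {0,1,2,3,8}
depth 3: {4,5}  cumulative {0,1,2,3,4,5,8}
Reachable = {0,1,2,3,4,5,8}
witness 3: b

Answer: REACHABLE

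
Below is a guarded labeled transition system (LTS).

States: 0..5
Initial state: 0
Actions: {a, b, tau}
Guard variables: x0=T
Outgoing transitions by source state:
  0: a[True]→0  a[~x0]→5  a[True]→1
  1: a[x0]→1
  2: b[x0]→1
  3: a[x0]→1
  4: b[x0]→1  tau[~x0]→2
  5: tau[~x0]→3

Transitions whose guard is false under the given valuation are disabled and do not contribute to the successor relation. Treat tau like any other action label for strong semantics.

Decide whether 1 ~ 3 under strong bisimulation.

Answer: BISIMILAR

Analysis:
Compute ~ classes (split until stable):
  π0 = {{0,1,2,3,4,5}}
  π1 = {{0,1,3},{2,4},{5}}
stable after 2 split(s): 3 block(s)
[1]={0,1,3}  [3]={0,1,3}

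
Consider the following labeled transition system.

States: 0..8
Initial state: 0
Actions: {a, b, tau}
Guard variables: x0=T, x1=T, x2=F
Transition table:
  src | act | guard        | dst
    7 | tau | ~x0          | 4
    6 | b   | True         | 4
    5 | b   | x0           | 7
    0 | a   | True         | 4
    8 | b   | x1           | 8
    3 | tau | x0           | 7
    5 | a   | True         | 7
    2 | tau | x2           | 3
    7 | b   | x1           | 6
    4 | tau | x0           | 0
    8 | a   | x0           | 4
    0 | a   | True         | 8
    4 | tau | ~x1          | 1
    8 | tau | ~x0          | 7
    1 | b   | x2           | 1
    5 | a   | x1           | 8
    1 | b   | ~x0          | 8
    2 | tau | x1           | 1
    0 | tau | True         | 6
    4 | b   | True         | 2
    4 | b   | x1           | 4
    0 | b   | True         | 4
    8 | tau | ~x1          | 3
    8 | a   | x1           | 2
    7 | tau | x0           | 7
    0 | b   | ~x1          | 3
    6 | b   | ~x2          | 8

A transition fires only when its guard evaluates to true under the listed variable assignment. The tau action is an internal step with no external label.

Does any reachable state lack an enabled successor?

Answer: DEADLOCK at state 1

Analysis:
Reach set: {0,1,2,4,6,8}
  0: a→4  a→8  b→4  tau→6  [4 out]
  1: ∅  [deadlock]
  2: tau→1  [1 out]
  4: b→2  b→4  tau→0  [3 out]
  6: b→4  b→8  [2 out]
  8: a→2  a→4  b→8  [3 out]
trace reaching 1: a·a·tau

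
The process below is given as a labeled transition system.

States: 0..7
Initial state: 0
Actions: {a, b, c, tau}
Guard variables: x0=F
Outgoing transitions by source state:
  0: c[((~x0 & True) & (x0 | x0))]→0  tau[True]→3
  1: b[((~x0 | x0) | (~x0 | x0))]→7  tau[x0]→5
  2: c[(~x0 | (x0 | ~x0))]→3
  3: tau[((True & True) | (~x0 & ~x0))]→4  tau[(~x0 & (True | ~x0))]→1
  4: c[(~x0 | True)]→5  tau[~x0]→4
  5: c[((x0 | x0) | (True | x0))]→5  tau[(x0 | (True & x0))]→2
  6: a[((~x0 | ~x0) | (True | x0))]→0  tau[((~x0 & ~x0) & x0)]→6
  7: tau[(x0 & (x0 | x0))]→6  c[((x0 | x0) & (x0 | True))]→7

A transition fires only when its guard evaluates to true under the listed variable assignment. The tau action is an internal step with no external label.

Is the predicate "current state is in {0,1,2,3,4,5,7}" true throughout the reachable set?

Answer: INVARIANT HOLDS

Analysis:
Safe = {0,1,2,3,4,5,7}
Reach set: {0,1,3,4,5,7}
  0: safe
  1: safe
  3: safe
  4: safe
  5: safe
  7: safe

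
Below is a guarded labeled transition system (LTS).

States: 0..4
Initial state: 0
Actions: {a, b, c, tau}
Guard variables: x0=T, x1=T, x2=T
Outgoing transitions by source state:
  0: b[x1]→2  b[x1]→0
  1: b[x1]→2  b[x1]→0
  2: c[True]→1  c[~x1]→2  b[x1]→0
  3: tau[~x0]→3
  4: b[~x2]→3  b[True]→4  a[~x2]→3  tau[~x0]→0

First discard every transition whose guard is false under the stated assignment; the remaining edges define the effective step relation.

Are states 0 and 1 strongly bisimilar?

Compute ~ classes (split until stable):
  P[0] = {{0,1,2,3,4}}
  P[1] = {{0,1,4},{2},{3}}
  P[2] = {{0,1},{2},{3},{4}}
stable after 3 split(s): 4 block(s)
[0]={0,1}  [1]={0,1}

Answer: BISIMILAR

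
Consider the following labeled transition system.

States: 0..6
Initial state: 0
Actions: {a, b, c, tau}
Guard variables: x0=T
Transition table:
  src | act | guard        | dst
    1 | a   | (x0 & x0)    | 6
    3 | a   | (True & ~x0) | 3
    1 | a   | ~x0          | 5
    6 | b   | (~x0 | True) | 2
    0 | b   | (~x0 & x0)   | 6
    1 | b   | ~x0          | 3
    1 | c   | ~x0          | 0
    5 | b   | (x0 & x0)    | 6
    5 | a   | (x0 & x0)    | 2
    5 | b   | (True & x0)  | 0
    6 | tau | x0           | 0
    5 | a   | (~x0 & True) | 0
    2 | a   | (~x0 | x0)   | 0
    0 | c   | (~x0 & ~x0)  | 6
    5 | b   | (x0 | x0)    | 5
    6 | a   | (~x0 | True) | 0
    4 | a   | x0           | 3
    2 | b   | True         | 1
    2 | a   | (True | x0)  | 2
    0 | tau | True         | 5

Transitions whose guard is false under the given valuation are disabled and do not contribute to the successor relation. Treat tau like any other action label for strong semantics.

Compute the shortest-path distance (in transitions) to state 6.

Answer: 2

Working:
Layered search for 6:
  depth 0: {0}
  depth 1: {5}
  depth 2: {2,6}
6 enters at depth 2; path tau·b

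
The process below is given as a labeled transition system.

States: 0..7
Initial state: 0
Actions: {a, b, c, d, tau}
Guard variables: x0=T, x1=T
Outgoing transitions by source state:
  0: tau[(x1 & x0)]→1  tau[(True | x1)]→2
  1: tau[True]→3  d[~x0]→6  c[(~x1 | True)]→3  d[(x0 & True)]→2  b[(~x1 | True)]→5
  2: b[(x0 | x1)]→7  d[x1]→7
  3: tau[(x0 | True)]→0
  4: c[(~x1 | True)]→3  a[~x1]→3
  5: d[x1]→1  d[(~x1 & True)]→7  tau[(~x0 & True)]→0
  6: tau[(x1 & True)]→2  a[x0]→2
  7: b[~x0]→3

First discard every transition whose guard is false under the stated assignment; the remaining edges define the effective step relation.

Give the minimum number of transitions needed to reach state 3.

BFS to 3:
  depth 0: {0}
  depth 1: {1,2}
  depth 2: {3,5,7}
3 enters at depth 2; path tau·c

Answer: 2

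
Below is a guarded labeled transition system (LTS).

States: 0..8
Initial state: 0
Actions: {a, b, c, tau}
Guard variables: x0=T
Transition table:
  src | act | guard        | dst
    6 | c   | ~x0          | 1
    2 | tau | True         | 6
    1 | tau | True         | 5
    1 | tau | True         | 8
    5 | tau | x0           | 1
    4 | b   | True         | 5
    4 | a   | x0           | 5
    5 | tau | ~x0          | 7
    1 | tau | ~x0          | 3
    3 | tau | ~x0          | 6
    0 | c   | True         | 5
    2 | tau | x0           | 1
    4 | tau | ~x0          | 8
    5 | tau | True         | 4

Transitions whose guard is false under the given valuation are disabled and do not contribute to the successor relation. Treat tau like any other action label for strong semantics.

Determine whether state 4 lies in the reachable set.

Guard filter leaves 9 enabled edge(s).
Layer 0: {0}
Layer 1: {5}  now seen {0,5}
Layer 2: {1,4}  now seen {0,1,4,5}
Layer 3: {8}  now seen {0,1,4,5,8}
R = {0,1,4,5,8}
trace reaching 4: c·tau

Answer: REACHABLE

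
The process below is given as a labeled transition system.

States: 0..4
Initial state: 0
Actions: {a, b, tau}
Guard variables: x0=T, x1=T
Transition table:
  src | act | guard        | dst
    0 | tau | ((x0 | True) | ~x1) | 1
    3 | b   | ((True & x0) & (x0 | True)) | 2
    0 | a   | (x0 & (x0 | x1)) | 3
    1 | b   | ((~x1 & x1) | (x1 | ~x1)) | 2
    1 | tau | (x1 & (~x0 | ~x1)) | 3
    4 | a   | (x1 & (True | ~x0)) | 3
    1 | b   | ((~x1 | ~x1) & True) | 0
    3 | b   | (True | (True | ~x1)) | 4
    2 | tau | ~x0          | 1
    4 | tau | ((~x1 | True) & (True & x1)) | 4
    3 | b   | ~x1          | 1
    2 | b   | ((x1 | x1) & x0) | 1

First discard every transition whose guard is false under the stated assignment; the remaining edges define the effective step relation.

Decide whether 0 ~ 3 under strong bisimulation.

Answer: NOT BISIMILAR

Analysis:
Compute ~ classes (split until stable):
  round 0: {{0,1,2,3,4}}
  round 1: {{0,4},{1,2,3}}
  round 2: {{0},{1,2},{3},{4}}
Fixed point at round 3; 4 class(es).
[0]={0}  [3]={3}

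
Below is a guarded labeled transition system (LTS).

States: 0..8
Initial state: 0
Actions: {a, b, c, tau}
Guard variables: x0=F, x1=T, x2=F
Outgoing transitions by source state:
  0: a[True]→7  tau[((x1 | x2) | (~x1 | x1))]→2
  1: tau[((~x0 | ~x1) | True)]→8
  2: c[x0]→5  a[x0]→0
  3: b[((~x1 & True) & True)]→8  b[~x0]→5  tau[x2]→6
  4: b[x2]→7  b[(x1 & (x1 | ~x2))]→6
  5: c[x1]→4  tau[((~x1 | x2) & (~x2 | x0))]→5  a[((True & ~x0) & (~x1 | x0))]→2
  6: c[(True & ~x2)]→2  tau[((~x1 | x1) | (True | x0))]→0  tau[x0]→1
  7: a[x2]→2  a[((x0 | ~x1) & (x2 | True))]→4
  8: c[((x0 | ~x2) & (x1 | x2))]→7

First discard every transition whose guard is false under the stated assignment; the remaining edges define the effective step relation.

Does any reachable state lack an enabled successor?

Answer: DEADLOCK at state 2

Analysis:
R = {0,2,7}
  0: a→7  tau→2  [deg 2]
  2: ∅  [no exit]
  7: ∅  [no exit]
trace reaching 2: tau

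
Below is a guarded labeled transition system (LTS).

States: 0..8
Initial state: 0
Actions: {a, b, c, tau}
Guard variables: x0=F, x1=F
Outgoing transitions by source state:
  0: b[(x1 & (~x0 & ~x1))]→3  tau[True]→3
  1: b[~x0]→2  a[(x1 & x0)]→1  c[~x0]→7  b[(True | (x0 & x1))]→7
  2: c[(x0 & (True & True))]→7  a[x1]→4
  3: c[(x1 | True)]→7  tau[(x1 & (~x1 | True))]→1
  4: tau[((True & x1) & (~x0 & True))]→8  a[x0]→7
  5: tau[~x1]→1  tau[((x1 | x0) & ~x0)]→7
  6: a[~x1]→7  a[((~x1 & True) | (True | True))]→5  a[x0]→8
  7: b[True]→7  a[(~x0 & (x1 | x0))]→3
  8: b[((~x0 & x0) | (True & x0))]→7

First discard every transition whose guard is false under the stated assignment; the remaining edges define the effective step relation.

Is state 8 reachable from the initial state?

After dropping false guards: 9 live edges.
L0 = {0}
L1 = {3}  total {0,3}
L2 = {7}  total {0,3,7}
Reachable = {0,3,7}

Answer: UNREACHABLE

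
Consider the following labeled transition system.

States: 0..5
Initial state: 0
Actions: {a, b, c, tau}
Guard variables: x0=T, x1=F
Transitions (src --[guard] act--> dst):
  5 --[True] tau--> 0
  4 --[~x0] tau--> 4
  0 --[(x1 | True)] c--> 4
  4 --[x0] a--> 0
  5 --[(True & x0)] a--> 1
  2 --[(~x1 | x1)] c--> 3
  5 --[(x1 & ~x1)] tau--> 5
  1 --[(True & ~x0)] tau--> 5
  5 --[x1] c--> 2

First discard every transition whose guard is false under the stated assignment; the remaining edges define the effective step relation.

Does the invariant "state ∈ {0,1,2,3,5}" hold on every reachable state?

Answer: INVARIANT VIOLATED at state 4

Analysis:
Allowed set {0,1,2,3,5}
R = {0,4}
  0: ✓
  4: ✗ unsafe
witness against invariant: c → 4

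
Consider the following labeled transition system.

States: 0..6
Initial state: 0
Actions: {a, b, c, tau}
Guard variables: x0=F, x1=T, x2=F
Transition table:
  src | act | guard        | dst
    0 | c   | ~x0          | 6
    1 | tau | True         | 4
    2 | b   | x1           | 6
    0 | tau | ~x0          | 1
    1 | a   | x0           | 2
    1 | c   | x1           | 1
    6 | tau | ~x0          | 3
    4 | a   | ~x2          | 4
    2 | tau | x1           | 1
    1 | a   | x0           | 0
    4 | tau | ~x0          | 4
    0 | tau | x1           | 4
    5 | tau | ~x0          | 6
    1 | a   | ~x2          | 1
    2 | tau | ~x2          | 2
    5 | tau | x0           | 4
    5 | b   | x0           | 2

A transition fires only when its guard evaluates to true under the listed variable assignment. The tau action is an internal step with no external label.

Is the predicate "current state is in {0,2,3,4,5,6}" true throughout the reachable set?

Allowed set {0,2,3,4,5,6}
R = {0,1,3,4,6}
  0: ok
  1: VIOLATES
  3: ok
  4: ok
  6: ok
witness against invariant: tau → 1

Answer: INVARIANT VIOLATED at state 1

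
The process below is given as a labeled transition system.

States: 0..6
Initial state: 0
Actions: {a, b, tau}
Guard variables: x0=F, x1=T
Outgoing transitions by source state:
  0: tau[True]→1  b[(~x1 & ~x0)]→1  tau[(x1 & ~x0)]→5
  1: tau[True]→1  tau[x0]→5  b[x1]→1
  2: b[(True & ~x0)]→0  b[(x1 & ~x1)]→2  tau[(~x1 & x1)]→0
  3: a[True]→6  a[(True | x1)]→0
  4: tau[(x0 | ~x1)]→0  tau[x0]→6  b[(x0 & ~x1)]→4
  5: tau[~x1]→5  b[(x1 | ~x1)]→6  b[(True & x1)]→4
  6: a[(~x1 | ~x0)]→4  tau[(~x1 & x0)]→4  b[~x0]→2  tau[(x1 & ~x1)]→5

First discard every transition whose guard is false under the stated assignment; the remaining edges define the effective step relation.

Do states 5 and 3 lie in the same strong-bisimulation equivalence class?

Refine partition for ~:
  π0 = {{0,1,2,3,4,5,6}}
  π1 = {{0},{1},{2,5},{3},{4},{6}}
  π2 = {{0},{1},{2},{3},{4},{5},{6}}
stable after 3 split(s): 7 block(s)
5∈{5}, 3∈{3}

Answer: NOT BISIMILAR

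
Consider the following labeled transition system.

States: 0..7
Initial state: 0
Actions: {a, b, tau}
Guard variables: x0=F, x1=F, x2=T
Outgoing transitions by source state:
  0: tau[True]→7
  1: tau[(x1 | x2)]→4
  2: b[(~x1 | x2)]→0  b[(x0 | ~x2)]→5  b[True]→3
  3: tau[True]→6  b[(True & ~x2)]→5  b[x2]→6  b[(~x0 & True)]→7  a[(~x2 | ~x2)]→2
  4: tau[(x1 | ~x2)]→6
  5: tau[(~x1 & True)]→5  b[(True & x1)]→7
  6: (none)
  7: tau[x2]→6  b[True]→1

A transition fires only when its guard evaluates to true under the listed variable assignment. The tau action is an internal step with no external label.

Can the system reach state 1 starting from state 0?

Answer: REACHABLE

Analysis:
10 transition(s) survive guard evaluation.
Layer 0: {0}
Layer 1: {7}  cumulative {0,7}
Layer 2: {1,6}  cumulative {0,1,6,7}
Layer 3: {4}  cumulative {0,1,4,6,7}
Reach set: {0,1,4,6,7}
witness 1: tau·b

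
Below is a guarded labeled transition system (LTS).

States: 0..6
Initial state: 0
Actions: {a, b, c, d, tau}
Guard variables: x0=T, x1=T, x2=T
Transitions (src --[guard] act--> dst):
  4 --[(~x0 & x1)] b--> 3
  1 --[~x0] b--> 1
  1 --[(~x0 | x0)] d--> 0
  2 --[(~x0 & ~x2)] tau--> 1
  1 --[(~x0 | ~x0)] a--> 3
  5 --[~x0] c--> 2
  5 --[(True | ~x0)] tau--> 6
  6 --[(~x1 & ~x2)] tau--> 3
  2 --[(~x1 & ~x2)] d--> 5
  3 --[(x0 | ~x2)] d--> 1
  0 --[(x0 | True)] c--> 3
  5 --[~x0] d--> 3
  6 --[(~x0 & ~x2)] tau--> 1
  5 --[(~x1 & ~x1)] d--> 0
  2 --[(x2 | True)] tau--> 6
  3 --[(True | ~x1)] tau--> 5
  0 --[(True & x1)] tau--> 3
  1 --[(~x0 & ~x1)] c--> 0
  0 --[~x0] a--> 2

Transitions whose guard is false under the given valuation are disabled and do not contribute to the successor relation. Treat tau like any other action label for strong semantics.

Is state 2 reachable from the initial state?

Answer: UNREACHABLE

Working:
7 transition(s) survive guard evaluation.
Layer 0: {0}
Layer 1: {3}  cumulative {0,3}
Layer 2: {1,5}  cumulative {0,1,3,5}
Layer 3: {6}  cumulative {0,1,3,5,6}
R = {0,1,3,5,6}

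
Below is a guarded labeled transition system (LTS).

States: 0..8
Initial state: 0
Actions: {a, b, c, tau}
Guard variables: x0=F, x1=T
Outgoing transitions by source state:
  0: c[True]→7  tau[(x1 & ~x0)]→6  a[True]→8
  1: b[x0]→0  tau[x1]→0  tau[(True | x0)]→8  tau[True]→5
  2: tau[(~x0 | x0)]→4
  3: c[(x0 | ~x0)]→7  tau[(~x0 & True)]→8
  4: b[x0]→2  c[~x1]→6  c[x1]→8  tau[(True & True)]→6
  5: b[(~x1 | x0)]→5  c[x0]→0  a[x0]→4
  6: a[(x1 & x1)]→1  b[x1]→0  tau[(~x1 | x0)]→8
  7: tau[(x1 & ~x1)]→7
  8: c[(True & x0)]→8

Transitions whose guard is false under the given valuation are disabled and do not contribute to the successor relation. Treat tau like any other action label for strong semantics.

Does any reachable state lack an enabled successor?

Reachable = {0,1,5,6,7,8}
  0: a→8  c→7  tau→6  [3 exit(s)]
  1: tau→0  tau→5  tau→8  [3 exit(s)]
  5: ∅  [STUCK]
  6: a→1  b→0  [2 exit(s)]
  7: ∅  [STUCK]
  8: ∅  [STUCK]
witness 5: tau·a·tau

Answer: DEADLOCK at state 5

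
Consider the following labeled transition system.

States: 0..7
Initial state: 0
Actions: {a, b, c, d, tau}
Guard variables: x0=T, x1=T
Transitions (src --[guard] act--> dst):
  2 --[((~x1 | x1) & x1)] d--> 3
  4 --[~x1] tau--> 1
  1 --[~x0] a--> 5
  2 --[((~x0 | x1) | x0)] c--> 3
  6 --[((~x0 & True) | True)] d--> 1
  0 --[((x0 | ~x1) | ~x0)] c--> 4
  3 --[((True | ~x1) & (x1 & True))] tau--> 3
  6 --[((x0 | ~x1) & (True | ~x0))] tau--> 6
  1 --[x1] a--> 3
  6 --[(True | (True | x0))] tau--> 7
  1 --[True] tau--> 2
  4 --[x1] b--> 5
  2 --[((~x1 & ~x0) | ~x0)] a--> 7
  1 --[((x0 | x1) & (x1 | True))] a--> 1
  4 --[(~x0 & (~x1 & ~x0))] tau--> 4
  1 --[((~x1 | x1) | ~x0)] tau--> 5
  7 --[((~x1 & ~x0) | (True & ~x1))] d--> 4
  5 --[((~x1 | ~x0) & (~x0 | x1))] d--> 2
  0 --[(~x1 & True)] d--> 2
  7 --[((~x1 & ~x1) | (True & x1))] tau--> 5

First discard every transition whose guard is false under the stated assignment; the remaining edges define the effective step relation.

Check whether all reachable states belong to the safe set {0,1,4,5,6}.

Inv-set: {0,1,4,5,6}
Reachable = {0,4,5}
  0: ok
  4: ok
  5: ok

Answer: INVARIANT HOLDS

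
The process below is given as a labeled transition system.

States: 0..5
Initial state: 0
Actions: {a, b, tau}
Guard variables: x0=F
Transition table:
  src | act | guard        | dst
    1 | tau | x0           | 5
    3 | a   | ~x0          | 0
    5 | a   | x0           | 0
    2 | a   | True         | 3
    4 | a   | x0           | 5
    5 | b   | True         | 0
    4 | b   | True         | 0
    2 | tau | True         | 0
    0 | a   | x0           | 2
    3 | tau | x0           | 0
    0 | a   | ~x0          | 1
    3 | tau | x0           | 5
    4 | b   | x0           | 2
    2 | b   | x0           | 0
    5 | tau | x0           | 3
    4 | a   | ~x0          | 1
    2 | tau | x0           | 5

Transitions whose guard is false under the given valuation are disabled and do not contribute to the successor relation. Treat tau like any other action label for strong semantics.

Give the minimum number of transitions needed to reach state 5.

Layered search for 5:
  L0 = {0}
  L1 = {1}
5 never appears.

Answer: UNREACHABLE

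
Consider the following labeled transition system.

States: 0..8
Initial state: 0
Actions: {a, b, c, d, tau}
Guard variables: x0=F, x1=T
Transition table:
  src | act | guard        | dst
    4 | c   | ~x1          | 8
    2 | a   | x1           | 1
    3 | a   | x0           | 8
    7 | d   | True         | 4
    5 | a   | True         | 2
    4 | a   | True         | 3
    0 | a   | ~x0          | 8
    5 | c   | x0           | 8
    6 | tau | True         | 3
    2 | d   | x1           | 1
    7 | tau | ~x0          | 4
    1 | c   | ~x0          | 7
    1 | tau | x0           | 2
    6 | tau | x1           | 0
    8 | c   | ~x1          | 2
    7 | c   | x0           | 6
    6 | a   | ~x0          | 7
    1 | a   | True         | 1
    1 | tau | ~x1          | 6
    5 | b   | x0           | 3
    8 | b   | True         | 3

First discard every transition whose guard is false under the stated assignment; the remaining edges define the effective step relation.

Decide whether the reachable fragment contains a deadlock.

Reach set: {0,3,8}
  0: a→8  [1 exit(s)]
  3: ∅  [deadlock]
  8: b→3  [1 exit(s)]
trace reaching 3: a·b

Answer: DEADLOCK at state 3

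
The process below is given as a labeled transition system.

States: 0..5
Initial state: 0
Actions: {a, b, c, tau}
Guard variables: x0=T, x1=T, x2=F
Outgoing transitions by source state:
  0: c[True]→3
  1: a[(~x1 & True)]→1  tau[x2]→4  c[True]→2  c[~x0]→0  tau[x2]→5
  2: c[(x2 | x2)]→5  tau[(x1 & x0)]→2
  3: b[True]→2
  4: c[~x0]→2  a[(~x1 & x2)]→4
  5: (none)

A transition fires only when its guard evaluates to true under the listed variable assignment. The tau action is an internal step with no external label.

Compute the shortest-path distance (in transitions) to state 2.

Answer: 2

Trace:
Layered search for 2:
  Layer 0: {0}
  Layer 1: {3}
  Layer 2: {2}
2 enters at depth 2; path c·b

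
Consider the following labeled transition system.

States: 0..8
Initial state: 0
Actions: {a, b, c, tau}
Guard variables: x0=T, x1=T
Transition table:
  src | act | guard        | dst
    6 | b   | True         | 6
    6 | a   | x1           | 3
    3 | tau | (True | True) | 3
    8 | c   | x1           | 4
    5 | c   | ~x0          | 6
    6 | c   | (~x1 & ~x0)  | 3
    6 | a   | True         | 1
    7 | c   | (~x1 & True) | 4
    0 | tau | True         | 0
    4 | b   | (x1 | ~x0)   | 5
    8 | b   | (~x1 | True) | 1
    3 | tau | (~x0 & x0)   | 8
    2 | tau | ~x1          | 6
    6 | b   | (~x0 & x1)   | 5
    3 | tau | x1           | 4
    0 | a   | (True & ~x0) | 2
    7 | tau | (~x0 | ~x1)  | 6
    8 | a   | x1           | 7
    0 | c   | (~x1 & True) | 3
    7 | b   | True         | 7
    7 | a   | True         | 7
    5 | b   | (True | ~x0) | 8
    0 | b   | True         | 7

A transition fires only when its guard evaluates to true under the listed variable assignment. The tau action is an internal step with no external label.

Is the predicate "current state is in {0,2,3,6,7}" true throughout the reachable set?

Answer: INVARIANT HOLDS

Working:
Safe = {0,2,3,6,7}
R = {0,7}
  0: ✓
  7: ✓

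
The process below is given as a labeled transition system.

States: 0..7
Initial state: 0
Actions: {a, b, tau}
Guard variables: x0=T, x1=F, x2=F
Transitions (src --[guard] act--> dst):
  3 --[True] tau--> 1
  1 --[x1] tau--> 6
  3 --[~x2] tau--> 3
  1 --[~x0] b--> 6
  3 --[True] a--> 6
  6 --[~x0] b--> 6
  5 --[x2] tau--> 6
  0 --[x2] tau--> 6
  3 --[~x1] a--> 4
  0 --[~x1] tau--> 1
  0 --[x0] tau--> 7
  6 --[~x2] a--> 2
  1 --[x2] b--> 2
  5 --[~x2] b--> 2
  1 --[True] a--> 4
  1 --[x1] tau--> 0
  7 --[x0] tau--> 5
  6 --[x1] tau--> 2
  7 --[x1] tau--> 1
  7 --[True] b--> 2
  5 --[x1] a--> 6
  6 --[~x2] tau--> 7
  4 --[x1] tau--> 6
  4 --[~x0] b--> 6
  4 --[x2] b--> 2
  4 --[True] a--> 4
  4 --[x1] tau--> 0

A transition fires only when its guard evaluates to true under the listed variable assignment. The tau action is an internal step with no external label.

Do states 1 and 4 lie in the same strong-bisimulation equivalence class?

Refine partition for ~:
  round 0: {{0,1,2,3,4,5,6,7}}
  round 1: {{0},{1,4},{2},{3,6},{5},{7}}
  round 2: {{0},{1,4},{2},{3},{5},{6},{7}}
stable after 3 split(s): 7 block(s)
[1]={1,4}  [4]={1,4}

Answer: BISIMILAR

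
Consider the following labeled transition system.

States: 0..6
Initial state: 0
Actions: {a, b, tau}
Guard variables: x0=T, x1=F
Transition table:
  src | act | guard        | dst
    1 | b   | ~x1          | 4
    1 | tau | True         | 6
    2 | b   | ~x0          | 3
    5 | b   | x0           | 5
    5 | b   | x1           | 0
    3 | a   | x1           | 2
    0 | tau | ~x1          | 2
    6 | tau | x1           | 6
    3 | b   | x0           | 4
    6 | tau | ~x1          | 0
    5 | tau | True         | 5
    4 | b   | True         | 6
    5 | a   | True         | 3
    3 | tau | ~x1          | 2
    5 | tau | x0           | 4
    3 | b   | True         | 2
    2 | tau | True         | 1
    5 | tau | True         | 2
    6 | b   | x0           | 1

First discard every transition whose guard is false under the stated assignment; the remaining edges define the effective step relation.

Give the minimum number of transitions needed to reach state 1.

Answer: 2

Analysis:
Breadth-first toward 1:
  depth 0: {0}
  depth 1: {2}
  depth 2: {1}
1 enters at depth 2; path tau·tau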